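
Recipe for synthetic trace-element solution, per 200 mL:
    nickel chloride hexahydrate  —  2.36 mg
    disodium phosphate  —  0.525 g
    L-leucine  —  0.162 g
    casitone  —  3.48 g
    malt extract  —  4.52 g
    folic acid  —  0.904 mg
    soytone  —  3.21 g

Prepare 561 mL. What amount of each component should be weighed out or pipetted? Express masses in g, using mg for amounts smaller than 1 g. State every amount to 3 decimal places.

nickel chloride hexahydrate 6.620 mg; disodium phosphate 1.473 g; L-leucine 454.410 mg; casitone 9.761 g; malt extract 12.679 g; folic acid 2.536 mg; soytone 9.004 g

Ratio of target to recipe volume: 561 / 200 = 2.805.
nickel chloride hexahydrate: 2.36 mg × (561 mL / 200 mL) = 6.620 mg
disodium phosphate: 0.525 g × (561 mL / 200 mL) = 1.473 g
L-leucine: 0.162 g × (561 mL / 200 mL) = 0.45441 g = 454.410 mg
casitone: 3.48 g × (561 mL / 200 mL) = 9.761 g
malt extract: 4.52 g × (561 mL / 200 mL) = 12.679 g
folic acid: 0.904 mg × (561 mL / 200 mL) = 2.536 mg
soytone: 3.21 g × (561 mL / 200 mL) = 9.004 g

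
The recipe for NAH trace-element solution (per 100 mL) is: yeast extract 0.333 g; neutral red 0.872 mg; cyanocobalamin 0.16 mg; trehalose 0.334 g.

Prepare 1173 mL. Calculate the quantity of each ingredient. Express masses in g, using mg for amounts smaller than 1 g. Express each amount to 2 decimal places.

Ratio of target to recipe volume: 1173 / 100 = 11.73.
yeast extract: 0.333 g × (1173 mL / 100 mL) = 3.91 g
neutral red: 0.872 mg × (1173 mL / 100 mL) = 10.23 mg
cyanocobalamin: 0.16 mg × (1173 mL / 100 mL) = 1.88 mg
trehalose: 0.334 g × (1173 mL / 100 mL) = 3.92 g

yeast extract 3.91 g; neutral red 10.23 mg; cyanocobalamin 1.88 mg; trehalose 3.92 g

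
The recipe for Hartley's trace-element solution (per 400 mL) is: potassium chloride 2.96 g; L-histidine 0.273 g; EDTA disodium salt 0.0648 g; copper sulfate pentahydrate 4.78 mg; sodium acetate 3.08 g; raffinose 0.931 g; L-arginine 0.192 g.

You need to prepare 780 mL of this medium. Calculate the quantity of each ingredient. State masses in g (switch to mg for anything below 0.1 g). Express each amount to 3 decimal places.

Scale factor = 780 mL / 400 mL = 1.95.
potassium chloride: 2.96 g × (780 mL / 400 mL) = 5.772 g
L-histidine: 0.273 g × (780 mL / 400 mL) = 0.532 g
EDTA disodium salt: 0.0648 g × (780 mL / 400 mL) = 0.126 g
copper sulfate pentahydrate: 4.78 mg × (780 mL / 400 mL) = 9.321 mg
sodium acetate: 3.08 g × (780 mL / 400 mL) = 6.006 g
raffinose: 0.931 g × (780 mL / 400 mL) = 1.815 g
L-arginine: 0.192 g × (780 mL / 400 mL) = 0.374 g

potassium chloride 5.772 g; L-histidine 0.532 g; EDTA disodium salt 0.126 g; copper sulfate pentahydrate 9.321 mg; sodium acetate 6.006 g; raffinose 1.815 g; L-arginine 0.374 g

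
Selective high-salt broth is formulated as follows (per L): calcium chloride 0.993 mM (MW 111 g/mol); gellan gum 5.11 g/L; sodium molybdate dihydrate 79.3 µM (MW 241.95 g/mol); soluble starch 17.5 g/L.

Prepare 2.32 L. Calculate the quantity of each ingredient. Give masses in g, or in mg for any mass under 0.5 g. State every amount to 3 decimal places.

calcium chloride 255.717 mg; gellan gum 11.855 g; sodium molybdate dihydrate 44.513 mg; soluble starch 40.600 g

Working volume: 2.32 L.
calcium chloride: 0.993 mmol/L × 111 mg/mmol × 2.32 L = 255.717 mg
gellan gum: 5.11 g/L × 2.32 L = 11.855 g
sodium molybdate dihydrate: 79.3 µmol/L × 241.95 g/mol × 2.32 L ÷ 1000 = 44.513 mg
soluble starch: 17.5 g/L × 2.32 L = 40.600 g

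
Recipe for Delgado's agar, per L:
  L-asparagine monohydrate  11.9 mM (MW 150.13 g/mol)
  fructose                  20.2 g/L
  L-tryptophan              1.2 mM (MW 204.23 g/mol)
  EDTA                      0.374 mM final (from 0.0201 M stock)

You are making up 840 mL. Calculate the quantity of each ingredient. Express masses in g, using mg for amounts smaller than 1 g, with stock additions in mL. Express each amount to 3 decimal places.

L-asparagine monohydrate 1.501 g; fructose 16.968 g; L-tryptophan 205.864 mg; EDTA 15.630 mL

Target volume = 840 mL = 0.84 L.
L-asparagine monohydrate: 11.9 mmol/L × 150.13 g/mol × 0.84 L ÷ 1000 = 1.501 g
fructose: 20.2 g/L × 0.84 L = 16.968 g
L-tryptophan: 1.2 mmol/L × 204.23 mg/mmol × 0.84 L = 205.864 mg
EDTA: C1V1 = C2V2 → 0.374 mM × 840 mL ÷ 20.1 mM = 15.630 mL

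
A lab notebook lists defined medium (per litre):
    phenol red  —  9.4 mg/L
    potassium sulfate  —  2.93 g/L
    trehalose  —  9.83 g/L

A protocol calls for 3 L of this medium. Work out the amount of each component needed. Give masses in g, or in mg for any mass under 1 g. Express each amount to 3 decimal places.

Scale factor relative to 1 L: 3.
phenol red: 9.4 mg/L × 3 L = 28.200 mg
potassium sulfate: 2.93 g/L × 3 L = 8.790 g
trehalose: 9.83 g/L × 3 L = 29.490 g

phenol red 28.200 mg; potassium sulfate 8.790 g; trehalose 29.490 g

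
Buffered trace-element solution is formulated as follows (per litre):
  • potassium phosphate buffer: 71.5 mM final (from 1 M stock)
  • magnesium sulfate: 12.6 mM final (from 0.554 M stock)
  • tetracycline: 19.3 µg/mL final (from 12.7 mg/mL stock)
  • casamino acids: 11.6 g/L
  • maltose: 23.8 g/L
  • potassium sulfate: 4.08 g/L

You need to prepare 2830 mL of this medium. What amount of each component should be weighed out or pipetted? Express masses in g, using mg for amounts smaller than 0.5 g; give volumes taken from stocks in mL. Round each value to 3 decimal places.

Scale factor relative to 1 L: 2.83.
potassium phosphate buffer: V = C2·V2/C1 = 71.5 mM × 2830 mL ÷ 1000 mM = 202.345 mL
magnesium sulfate: dilute stock: 12.6 mM × 2830 mL ÷ 554 mM = 64.365 mL
tetracycline: C1V1 = C2V2 → 19.3 µg/mL × 2830 mL ÷ 12700 µg/mL = 4.301 mL
casamino acids: 11.6 g/L × 2.83 L = 32.828 g
maltose: 23.8 g/L × 2.83 L = 67.354 g
potassium sulfate: 4.08 g/L × 2.83 L = 11.546 g

potassium phosphate buffer 202.345 mL; magnesium sulfate 64.365 mL; tetracycline 4.301 mL; casamino acids 32.828 g; maltose 67.354 g; potassium sulfate 11.546 g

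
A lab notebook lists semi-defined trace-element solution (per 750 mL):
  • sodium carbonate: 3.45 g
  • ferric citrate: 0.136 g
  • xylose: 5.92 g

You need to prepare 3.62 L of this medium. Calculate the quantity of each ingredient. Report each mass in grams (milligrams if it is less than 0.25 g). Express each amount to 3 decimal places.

sodium carbonate 16.652 g; ferric citrate 0.656 g; xylose 28.574 g

Ratio of target to recipe volume: 3620 / 750 = 4.82667.
sodium carbonate: 3.45 g × (3620 mL / 750 mL) = 16.652 g
ferric citrate: 0.136 g × (3620 mL / 750 mL) = 0.656 g
xylose: 5.92 g × (3620 mL / 750 mL) = 28.574 g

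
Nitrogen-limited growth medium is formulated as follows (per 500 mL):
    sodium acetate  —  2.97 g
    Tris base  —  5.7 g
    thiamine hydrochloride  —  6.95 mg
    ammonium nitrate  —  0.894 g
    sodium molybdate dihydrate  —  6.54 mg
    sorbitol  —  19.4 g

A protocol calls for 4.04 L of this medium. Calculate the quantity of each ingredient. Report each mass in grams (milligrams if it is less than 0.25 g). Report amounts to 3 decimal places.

sodium acetate 23.998 g; Tris base 46.056 g; thiamine hydrochloride 56.156 mg; ammonium nitrate 7.224 g; sodium molybdate dihydrate 52.843 mg; sorbitol 156.752 g

Scale factor = 4040 mL / 500 mL = 8.08.
sodium acetate: 2.97 g × (4040 mL / 500 mL) = 23.998 g
Tris base: 5.7 g × (4040 mL / 500 mL) = 46.056 g
thiamine hydrochloride: 6.95 mg × (4040 mL / 500 mL) = 56.156 mg
ammonium nitrate: 0.894 g × (4040 mL / 500 mL) = 7.224 g
sodium molybdate dihydrate: 6.54 mg × (4040 mL / 500 mL) = 52.843 mg
sorbitol: 19.4 g × (4040 mL / 500 mL) = 156.752 g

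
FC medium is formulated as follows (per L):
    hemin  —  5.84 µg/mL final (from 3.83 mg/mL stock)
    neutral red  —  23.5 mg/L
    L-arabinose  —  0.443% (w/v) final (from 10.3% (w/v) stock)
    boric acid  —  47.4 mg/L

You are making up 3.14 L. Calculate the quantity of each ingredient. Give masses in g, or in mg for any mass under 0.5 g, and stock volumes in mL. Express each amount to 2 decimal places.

hemin 4.79 mL; neutral red 73.79 mg; L-arabinose 135.05 mL; boric acid 148.84 mg

Working volume: 3.14 L.
hemin: V = C2·V2/C1 = 5.84 µg/mL × 3140 mL ÷ 3830 µg/mL = 4.79 mL
neutral red: 23.5 mg/L × 3.14 L = 73.79 mg
L-arabinose: dilute stock: 0.443% ÷ 10.3% × 3140 mL = 135.05 mL
boric acid: 47.4 mg/L × 3.14 L = 148.84 mg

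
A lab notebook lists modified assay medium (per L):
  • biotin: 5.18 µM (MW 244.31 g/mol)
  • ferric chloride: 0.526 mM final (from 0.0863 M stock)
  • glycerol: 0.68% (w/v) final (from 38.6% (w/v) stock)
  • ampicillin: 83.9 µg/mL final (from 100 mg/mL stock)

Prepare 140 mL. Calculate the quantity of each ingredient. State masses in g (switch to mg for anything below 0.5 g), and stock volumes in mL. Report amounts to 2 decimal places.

Scale factor relative to 1 L: 0.14.
biotin: 5.18 µmol/L × 244.31 g/mol × 0.14 L ÷ 1000 = 0.18 mg
ferric chloride: dilute stock: 0.526 mM × 140 mL ÷ 86.3 mM = 0.85 mL
glycerol: V = C2·V2/C1 = 0.68% ÷ 38.6% × 140 mL = 2.47 mL
ampicillin: C1V1 = C2V2 → 83.9 µg/mL × 140 mL ÷ 100000 µg/mL = 0.12 mL

biotin 0.18 mg; ferric chloride 0.85 mL; glycerol 2.47 mL; ampicillin 0.12 mL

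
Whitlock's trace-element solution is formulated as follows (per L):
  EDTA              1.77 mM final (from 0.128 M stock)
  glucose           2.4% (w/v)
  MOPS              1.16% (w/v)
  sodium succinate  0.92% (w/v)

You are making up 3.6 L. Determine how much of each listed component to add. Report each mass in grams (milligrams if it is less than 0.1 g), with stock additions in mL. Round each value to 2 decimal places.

Working volume: 3.6 L.
EDTA: C1V1 = C2V2 → 1.77 mM × 3600 mL ÷ 128 mM = 49.78 mL
glucose: 2.4 g per 100 mL × 3600 mL ÷ 100 = 86.40 g
MOPS: 1.16 g per 100 mL × 3600 mL ÷ 100 = 41.76 g
sodium succinate: 0.92% w/v = 9.2 g/L → 9.2 × 3.6 L = 33.12 g

EDTA 49.78 mL; glucose 86.40 g; MOPS 41.76 g; sodium succinate 33.12 g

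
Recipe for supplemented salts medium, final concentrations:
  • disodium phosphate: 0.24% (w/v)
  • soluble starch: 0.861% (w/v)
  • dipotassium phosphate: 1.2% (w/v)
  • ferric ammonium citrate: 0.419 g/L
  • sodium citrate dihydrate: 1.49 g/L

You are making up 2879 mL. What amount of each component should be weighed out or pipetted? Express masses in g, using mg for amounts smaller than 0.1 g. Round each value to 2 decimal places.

Working volume: 2879 mL = 2.879 L.
disodium phosphate: 0.24 g per 100 mL × 2879 mL ÷ 100 = 6.91 g
soluble starch: 0.861% w/v = 8.61 g/L → 8.61 × 2.879 L = 24.79 g
dipotassium phosphate: 1.2 g per 100 mL × 2879 mL ÷ 100 = 34.55 g
ferric ammonium citrate: 0.419 g/L × 2.879 L = 1.21 g
sodium citrate dihydrate: 1.49 g/L × 2.879 L = 4.29 g

disodium phosphate 6.91 g; soluble starch 24.79 g; dipotassium phosphate 34.55 g; ferric ammonium citrate 1.21 g; sodium citrate dihydrate 4.29 g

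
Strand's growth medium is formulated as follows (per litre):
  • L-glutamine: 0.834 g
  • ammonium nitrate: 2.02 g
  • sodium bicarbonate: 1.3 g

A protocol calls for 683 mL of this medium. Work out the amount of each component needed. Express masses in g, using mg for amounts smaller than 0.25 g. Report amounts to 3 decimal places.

Scale factor = 683 mL / 1000 mL = 0.683.
L-glutamine: 0.834 g × (683 mL / 1000 mL) = 0.570 g
ammonium nitrate: 2.02 g × (683 mL / 1000 mL) = 1.380 g
sodium bicarbonate: 1.3 g × (683 mL / 1000 mL) = 0.888 g

L-glutamine 0.570 g; ammonium nitrate 1.380 g; sodium bicarbonate 0.888 g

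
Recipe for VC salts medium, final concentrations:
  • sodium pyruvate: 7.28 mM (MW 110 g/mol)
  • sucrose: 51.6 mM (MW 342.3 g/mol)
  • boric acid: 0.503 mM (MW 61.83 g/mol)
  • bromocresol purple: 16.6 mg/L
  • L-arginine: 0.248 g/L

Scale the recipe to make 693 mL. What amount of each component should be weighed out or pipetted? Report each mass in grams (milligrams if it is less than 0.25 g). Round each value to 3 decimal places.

Target volume = 693 mL = 0.693 L.
sodium pyruvate: 7.28 mmol/L × 110 g/mol × 0.693 L ÷ 1000 = 0.555 g
sucrose: 51.6 mmol/L × 342.3 g/mol × 0.693 L ÷ 1000 = 12.240 g
boric acid: 0.503 mmol/L × 61.83 mg/mmol × 0.693 L = 21.553 mg
bromocresol purple: 16.6 mg/L × 0.693 L = 11.504 mg
L-arginine: 0.248 g/L × 0.693 L = 0.171864 g = 171.864 mg

sodium pyruvate 0.555 g; sucrose 12.240 g; boric acid 21.553 mg; bromocresol purple 11.504 mg; L-arginine 171.864 mg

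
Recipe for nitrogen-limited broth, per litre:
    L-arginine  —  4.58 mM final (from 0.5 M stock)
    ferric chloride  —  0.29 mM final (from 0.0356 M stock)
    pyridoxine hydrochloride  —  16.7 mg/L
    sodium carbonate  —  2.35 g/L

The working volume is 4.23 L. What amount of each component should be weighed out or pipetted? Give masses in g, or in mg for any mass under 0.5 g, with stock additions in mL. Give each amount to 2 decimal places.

Working volume: 4.23 L.
L-arginine: dilute stock: 4.58 mM × 4230 mL ÷ 500 mM = 38.75 mL
ferric chloride: C1V1 = C2V2 → 0.29 mM × 4230 mL ÷ 35.6 mM = 34.46 mL
pyridoxine hydrochloride: 16.7 mg/L × 4.23 L = 70.64 mg
sodium carbonate: 2.35 g/L × 4.23 L = 9.94 g

L-arginine 38.75 mL; ferric chloride 34.46 mL; pyridoxine hydrochloride 70.64 mg; sodium carbonate 9.94 g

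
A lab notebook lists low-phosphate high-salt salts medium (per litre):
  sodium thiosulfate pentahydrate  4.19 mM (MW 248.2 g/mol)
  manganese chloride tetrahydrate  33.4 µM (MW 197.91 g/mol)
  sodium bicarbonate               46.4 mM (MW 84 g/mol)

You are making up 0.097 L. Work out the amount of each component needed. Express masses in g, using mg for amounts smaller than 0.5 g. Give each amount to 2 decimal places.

sodium thiosulfate pentahydrate 100.88 mg; manganese chloride tetrahydrate 0.64 mg; sodium bicarbonate 378.07 mg

Working volume: 0.097 L.
sodium thiosulfate pentahydrate: 4.19 mmol/L × 248.2 mg/mmol × 0.097 L = 100.88 mg
manganese chloride tetrahydrate: 33.4 µmol/L × 197.91 g/mol × 0.097 L ÷ 1000 = 0.64 mg
sodium bicarbonate: 46.4 mmol/L × 84 mg/mmol × 0.097 L = 378.07 mg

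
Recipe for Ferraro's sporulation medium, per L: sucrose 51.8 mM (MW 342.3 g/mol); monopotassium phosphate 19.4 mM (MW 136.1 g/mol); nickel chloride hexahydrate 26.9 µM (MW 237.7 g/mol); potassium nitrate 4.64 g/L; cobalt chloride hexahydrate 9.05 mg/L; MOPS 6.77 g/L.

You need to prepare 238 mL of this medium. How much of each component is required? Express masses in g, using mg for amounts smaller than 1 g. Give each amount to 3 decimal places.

Scale factor relative to 1 L: 0.238.
sucrose: 51.8 mmol/L × 342.3 g/mol × 0.238 L ÷ 1000 = 4.220 g
monopotassium phosphate: 19.4 mmol/L × 136.1 mg/mmol × 0.238 L = 628.401 mg
nickel chloride hexahydrate: 26.9 µmol/L × 237.7 g/mol × 0.238 L ÷ 1000 = 1.522 mg
potassium nitrate: 4.64 g/L × 0.238 L = 1.104 g
cobalt chloride hexahydrate: 9.05 mg/L × 0.238 L = 2.154 mg
MOPS: 6.77 g/L × 0.238 L = 1.611 g

sucrose 4.220 g; monopotassium phosphate 628.401 mg; nickel chloride hexahydrate 1.522 mg; potassium nitrate 1.104 g; cobalt chloride hexahydrate 2.154 mg; MOPS 1.611 g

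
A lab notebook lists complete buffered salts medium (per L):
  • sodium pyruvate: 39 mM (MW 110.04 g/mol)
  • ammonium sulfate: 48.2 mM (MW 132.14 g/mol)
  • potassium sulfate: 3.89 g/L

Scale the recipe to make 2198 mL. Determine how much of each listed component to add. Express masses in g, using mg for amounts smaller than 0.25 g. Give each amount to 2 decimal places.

Scale factor relative to 1 L: 2.198.
sodium pyruvate: 39 mmol/L × 110.04 g/mol × 2.198 L ÷ 1000 = 9.43 g
ammonium sulfate: 48.2 mmol/L × 132.14 g/mol × 2.198 L ÷ 1000 = 14.00 g
potassium sulfate: 3.89 g/L × 2.198 L = 8.55 g

sodium pyruvate 9.43 g; ammonium sulfate 14.00 g; potassium sulfate 8.55 g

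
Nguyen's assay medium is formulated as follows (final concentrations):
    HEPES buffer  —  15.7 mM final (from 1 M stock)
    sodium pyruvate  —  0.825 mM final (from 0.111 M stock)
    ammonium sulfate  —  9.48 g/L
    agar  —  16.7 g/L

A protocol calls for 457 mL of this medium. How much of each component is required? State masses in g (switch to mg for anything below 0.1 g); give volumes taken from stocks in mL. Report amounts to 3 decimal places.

HEPES buffer 7.175 mL; sodium pyruvate 3.397 mL; ammonium sulfate 4.332 g; agar 7.632 g

Working volume: 457 mL = 0.457 L.
HEPES buffer: V = C2·V2/C1 = 15.7 mM × 457 mL ÷ 1000 mM = 7.175 mL
sodium pyruvate: dilute stock: 0.825 mM × 457 mL ÷ 111 mM = 3.397 mL
ammonium sulfate: 9.48 g/L × 0.457 L = 4.332 g
agar: 16.7 g/L × 0.457 L = 7.632 g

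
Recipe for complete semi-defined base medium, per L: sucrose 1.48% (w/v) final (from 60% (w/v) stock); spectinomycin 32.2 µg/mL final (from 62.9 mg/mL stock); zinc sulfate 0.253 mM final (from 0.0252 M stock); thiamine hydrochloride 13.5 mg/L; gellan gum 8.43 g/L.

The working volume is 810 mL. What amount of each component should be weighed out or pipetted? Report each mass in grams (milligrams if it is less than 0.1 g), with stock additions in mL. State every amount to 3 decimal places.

sucrose 19.980 mL; spectinomycin 0.415 mL; zinc sulfate 8.132 mL; thiamine hydrochloride 10.935 mg; gellan gum 6.828 g

Working volume: 810 mL = 0.81 L.
sucrose: V = C2·V2/C1 = 1.48% ÷ 60% × 810 mL = 19.980 mL
spectinomycin: V = C2·V2/C1 = 32.2 µg/mL × 810 mL ÷ 62900 µg/mL = 0.415 mL
zinc sulfate: C1V1 = C2V2 → 0.253 mM × 810 mL ÷ 25.2 mM = 8.132 mL
thiamine hydrochloride: 13.5 mg/L × 0.81 L = 10.935 mg
gellan gum: 8.43 g/L × 0.81 L = 6.828 g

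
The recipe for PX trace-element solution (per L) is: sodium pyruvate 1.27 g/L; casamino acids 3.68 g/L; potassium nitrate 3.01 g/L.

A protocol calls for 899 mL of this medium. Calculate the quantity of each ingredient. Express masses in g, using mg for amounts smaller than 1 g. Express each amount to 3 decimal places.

sodium pyruvate 1.142 g; casamino acids 3.308 g; potassium nitrate 2.706 g

Target volume = 899 mL = 0.899 L.
sodium pyruvate: 1.27 g/L × 0.899 L = 1.142 g
casamino acids: 3.68 g/L × 0.899 L = 3.308 g
potassium nitrate: 3.01 g/L × 0.899 L = 2.706 g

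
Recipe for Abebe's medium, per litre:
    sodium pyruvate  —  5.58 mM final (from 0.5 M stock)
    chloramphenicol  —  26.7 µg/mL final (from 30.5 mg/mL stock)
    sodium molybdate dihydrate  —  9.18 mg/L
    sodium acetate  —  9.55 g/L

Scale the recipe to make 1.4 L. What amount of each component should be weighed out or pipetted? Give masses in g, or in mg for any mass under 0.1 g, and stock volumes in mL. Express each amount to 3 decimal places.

Working volume: 1.4 L.
sodium pyruvate: C1V1 = C2V2 → 5.58 mM × 1400 mL ÷ 500 mM = 15.624 mL
chloramphenicol: V = C2·V2/C1 = 26.7 µg/mL × 1400 mL ÷ 30500 µg/mL = 1.226 mL
sodium molybdate dihydrate: 9.18 mg/L × 1.4 L = 12.852 mg
sodium acetate: 9.55 g/L × 1.4 L = 13.370 g

sodium pyruvate 15.624 mL; chloramphenicol 1.226 mL; sodium molybdate dihydrate 12.852 mg; sodium acetate 13.370 g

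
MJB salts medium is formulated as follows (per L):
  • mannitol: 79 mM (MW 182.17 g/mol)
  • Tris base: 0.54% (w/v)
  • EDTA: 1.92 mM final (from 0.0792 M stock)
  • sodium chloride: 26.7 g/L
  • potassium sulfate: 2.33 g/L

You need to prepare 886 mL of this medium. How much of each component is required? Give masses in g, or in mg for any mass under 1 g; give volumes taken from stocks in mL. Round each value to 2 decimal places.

mannitol 12.75 g; Tris base 4.78 g; EDTA 21.48 mL; sodium chloride 23.66 g; potassium sulfate 2.06 g

Scale factor relative to 1 L: 0.886.
mannitol: 79 mmol/L × 182.17 g/mol × 0.886 L ÷ 1000 = 12.75 g
Tris base: 0.54% w/v = 5.4 g/L → 5.4 × 0.886 L = 4.78 g
EDTA: dilute stock: 1.92 mM × 886 mL ÷ 79.2 mM = 21.48 mL
sodium chloride: 26.7 g/L × 0.886 L = 23.66 g
potassium sulfate: 2.33 g/L × 0.886 L = 2.06 g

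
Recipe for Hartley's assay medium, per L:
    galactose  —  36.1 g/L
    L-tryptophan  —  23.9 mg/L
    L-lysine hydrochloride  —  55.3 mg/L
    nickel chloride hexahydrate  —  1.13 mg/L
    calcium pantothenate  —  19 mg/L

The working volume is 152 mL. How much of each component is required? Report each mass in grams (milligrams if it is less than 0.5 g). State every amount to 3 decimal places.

Target volume = 152 mL = 0.152 L.
galactose: 36.1 g/L × 0.152 L = 5.487 g
L-tryptophan: 23.9 mg/L × 0.152 L = 3.633 mg
L-lysine hydrochloride: 55.3 mg/L × 0.152 L = 8.406 mg
nickel chloride hexahydrate: 1.13 mg/L × 0.152 L = 0.172 mg
calcium pantothenate: 19 mg/L × 0.152 L = 2.888 mg

galactose 5.487 g; L-tryptophan 3.633 mg; L-lysine hydrochloride 8.406 mg; nickel chloride hexahydrate 0.172 mg; calcium pantothenate 2.888 mg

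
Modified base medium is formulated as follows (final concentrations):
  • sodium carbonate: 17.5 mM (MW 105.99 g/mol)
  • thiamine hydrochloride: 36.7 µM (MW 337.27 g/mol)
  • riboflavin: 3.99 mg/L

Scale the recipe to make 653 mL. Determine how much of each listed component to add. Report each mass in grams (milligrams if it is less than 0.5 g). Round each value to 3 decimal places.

sodium carbonate 1.211 g; thiamine hydrochloride 8.083 mg; riboflavin 2.605 mg

Working volume: 653 mL = 0.653 L.
sodium carbonate: 17.5 mmol/L × 105.99 g/mol × 0.653 L ÷ 1000 = 1.211 g
thiamine hydrochloride: 36.7 µmol/L × 337.27 g/mol × 0.653 L ÷ 1000 = 8.083 mg
riboflavin: 3.99 mg/L × 0.653 L = 2.605 mg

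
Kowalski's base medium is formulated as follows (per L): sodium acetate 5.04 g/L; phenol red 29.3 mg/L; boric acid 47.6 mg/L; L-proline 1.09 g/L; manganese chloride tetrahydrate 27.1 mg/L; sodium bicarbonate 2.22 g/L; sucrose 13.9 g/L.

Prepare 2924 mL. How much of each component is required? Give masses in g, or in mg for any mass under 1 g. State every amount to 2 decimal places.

sodium acetate 14.74 g; phenol red 85.67 mg; boric acid 139.18 mg; L-proline 3.19 g; manganese chloride tetrahydrate 79.24 mg; sodium bicarbonate 6.49 g; sucrose 40.64 g

Target volume = 2924 mL = 2.924 L.
sodium acetate: 5.04 g/L × 2.924 L = 14.74 g
phenol red: 29.3 mg/L × 2.924 L = 85.67 mg
boric acid: 47.6 mg/L × 2.924 L = 139.18 mg
L-proline: 1.09 g/L × 2.924 L = 3.19 g
manganese chloride tetrahydrate: 27.1 mg/L × 2.924 L = 79.24 mg
sodium bicarbonate: 2.22 g/L × 2.924 L = 6.49 g
sucrose: 13.9 g/L × 2.924 L = 40.64 g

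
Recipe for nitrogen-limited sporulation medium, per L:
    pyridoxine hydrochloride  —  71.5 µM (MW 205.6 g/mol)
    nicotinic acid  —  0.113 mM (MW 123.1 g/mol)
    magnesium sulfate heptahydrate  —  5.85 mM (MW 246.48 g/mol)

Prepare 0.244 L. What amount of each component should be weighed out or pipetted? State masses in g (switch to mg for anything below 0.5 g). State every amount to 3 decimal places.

pyridoxine hydrochloride 3.587 mg; nicotinic acid 3.394 mg; magnesium sulfate heptahydrate 351.826 mg

Scale factor relative to 1 L: 0.244.
pyridoxine hydrochloride: 71.5 µmol/L × 205.6 g/mol × 0.244 L ÷ 1000 = 3.587 mg
nicotinic acid: 0.113 mmol/L × 123.1 mg/mmol × 0.244 L = 3.394 mg
magnesium sulfate heptahydrate: 5.85 mmol/L × 246.48 mg/mmol × 0.244 L = 351.826 mg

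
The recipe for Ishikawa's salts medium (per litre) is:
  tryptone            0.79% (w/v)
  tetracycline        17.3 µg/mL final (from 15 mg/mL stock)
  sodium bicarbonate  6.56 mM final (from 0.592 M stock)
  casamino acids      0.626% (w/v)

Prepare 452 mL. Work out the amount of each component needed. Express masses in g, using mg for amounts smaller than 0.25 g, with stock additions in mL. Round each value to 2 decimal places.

Working volume: 452 mL = 0.452 L.
tryptone: 0.79 g per 100 mL × 452 mL ÷ 100 = 3.57 g
tetracycline: dilute stock: 17.3 µg/mL × 452 mL ÷ 15000 µg/mL = 0.52 mL
sodium bicarbonate: dilute stock: 6.56 mM × 452 mL ÷ 592 mM = 5.01 mL
casamino acids: 0.626 g per 100 mL × 452 mL ÷ 100 = 2.83 g

tryptone 3.57 g; tetracycline 0.52 mL; sodium bicarbonate 5.01 mL; casamino acids 2.83 g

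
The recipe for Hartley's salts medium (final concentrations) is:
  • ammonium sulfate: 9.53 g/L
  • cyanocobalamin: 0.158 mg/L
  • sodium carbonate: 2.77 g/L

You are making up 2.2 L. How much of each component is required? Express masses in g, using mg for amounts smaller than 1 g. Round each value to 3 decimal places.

Scale factor relative to 1 L: 2.2.
ammonium sulfate: 9.53 g/L × 2.2 L = 20.966 g
cyanocobalamin: 0.158 mg/L × 2.2 L = 0.348 mg
sodium carbonate: 2.77 g/L × 2.2 L = 6.094 g

ammonium sulfate 20.966 g; cyanocobalamin 0.348 mg; sodium carbonate 6.094 g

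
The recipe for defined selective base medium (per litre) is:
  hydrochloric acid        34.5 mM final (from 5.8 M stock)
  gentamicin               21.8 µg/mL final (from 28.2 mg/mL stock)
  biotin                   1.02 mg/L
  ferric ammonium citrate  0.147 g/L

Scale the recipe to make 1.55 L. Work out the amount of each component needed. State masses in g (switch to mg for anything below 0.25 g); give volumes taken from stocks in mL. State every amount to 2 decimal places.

hydrochloric acid 9.22 mL; gentamicin 1.20 mL; biotin 1.58 mg; ferric ammonium citrate 227.85 mg

Working volume: 1.55 L.
hydrochloric acid: dilute stock: 34.5 mM × 1550 mL ÷ 5800 mM = 9.22 mL
gentamicin: V = C2·V2/C1 = 21.8 µg/mL × 1550 mL ÷ 28200 µg/mL = 1.20 mL
biotin: 1.02 mg/L × 1.55 L = 1.58 mg
ferric ammonium citrate: 0.147 g/L × 1.55 L = 0.22785 g = 227.85 mg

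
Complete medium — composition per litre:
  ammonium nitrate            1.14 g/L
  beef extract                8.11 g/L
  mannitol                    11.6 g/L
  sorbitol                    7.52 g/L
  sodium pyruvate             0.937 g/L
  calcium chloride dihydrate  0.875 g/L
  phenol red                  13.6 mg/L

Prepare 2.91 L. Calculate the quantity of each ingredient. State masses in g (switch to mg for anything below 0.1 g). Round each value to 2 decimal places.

Scale factor relative to 1 L: 2.91.
ammonium nitrate: 1.14 g/L × 2.91 L = 3.32 g
beef extract: 8.11 g/L × 2.91 L = 23.60 g
mannitol: 11.6 g/L × 2.91 L = 33.76 g
sorbitol: 7.52 g/L × 2.91 L = 21.88 g
sodium pyruvate: 0.937 g/L × 2.91 L = 2.73 g
calcium chloride dihydrate: 0.875 g/L × 2.91 L = 2.55 g
phenol red: 13.6 mg/L × 2.91 L = 39.58 mg

ammonium nitrate 3.32 g; beef extract 23.60 g; mannitol 33.76 g; sorbitol 21.88 g; sodium pyruvate 2.73 g; calcium chloride dihydrate 2.55 g; phenol red 39.58 mg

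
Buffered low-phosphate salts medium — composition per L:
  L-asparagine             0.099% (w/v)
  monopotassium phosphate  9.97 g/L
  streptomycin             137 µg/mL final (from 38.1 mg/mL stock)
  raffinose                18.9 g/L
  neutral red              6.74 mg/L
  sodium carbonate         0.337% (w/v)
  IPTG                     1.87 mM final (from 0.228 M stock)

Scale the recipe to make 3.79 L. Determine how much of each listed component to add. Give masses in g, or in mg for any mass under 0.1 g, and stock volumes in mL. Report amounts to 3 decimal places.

L-asparagine 3.752 g; monopotassium phosphate 37.786 g; streptomycin 13.628 mL; raffinose 71.631 g; neutral red 25.545 mg; sodium carbonate 12.772 g; IPTG 31.085 mL

Scale factor relative to 1 L: 3.79.
L-asparagine: 0.099 g per 100 mL × 3790 mL ÷ 100 = 3.752 g
monopotassium phosphate: 9.97 g/L × 3.79 L = 37.786 g
streptomycin: dilute stock: 137 µg/mL × 3790 mL ÷ 38100 µg/mL = 13.628 mL
raffinose: 18.9 g/L × 3.79 L = 71.631 g
neutral red: 6.74 mg/L × 3.79 L = 25.545 mg
sodium carbonate: 0.337% w/v = 3.37 g/L → 3.37 × 3.79 L = 12.772 g
IPTG: C1V1 = C2V2 → 1.87 mM × 3790 mL ÷ 228 mM = 31.085 mL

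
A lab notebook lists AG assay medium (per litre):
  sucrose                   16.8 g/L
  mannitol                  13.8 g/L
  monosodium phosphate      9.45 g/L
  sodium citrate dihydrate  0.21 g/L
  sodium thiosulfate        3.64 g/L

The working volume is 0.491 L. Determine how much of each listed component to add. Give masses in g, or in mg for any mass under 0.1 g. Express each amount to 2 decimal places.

sucrose 8.25 g; mannitol 6.78 g; monosodium phosphate 4.64 g; sodium citrate dihydrate 0.10 g; sodium thiosulfate 1.79 g

Working volume: 0.491 L.
sucrose: 16.8 g/L × 0.491 L = 8.25 g
mannitol: 13.8 g/L × 0.491 L = 6.78 g
monosodium phosphate: 9.45 g/L × 0.491 L = 4.64 g
sodium citrate dihydrate: 0.21 g/L × 0.491 L = 0.10 g
sodium thiosulfate: 3.64 g/L × 0.491 L = 1.79 g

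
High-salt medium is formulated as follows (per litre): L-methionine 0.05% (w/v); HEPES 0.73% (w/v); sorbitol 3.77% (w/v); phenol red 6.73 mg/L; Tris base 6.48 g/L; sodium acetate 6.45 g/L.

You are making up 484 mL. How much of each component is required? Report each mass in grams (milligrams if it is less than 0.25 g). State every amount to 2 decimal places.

L-methionine 242.00 mg; HEPES 3.53 g; sorbitol 18.25 g; phenol red 3.26 mg; Tris base 3.14 g; sodium acetate 3.12 g

Target volume = 484 mL = 0.484 L.
L-methionine: 0.05% w/v = 0.5 g/L → 0.5 × 0.484 L = 0.242 g = 242.00 mg
HEPES: 0.73% w/v = 7.3 g/L → 7.3 × 0.484 L = 3.53 g
sorbitol: 3.77% w/v = 37.7 g/L → 37.7 × 0.484 L = 18.25 g
phenol red: 6.73 mg/L × 0.484 L = 3.26 mg
Tris base: 6.48 g/L × 0.484 L = 3.14 g
sodium acetate: 6.45 g/L × 0.484 L = 3.12 g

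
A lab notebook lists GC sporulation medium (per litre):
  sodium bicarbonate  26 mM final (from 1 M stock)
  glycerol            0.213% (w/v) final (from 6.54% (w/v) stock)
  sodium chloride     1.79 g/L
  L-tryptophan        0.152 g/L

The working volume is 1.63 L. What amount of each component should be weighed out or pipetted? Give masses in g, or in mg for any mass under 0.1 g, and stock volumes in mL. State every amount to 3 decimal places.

Scale factor relative to 1 L: 1.63.
sodium bicarbonate: V = C2·V2/C1 = 26 mM × 1630 mL ÷ 1000 mM = 42.380 mL
glycerol: V = C2·V2/C1 = 0.213% ÷ 6.54% × 1630 mL = 53.087 mL
sodium chloride: 1.79 g/L × 1.63 L = 2.918 g
L-tryptophan: 0.152 g/L × 1.63 L = 0.248 g

sodium bicarbonate 42.380 mL; glycerol 53.087 mL; sodium chloride 2.918 g; L-tryptophan 0.248 g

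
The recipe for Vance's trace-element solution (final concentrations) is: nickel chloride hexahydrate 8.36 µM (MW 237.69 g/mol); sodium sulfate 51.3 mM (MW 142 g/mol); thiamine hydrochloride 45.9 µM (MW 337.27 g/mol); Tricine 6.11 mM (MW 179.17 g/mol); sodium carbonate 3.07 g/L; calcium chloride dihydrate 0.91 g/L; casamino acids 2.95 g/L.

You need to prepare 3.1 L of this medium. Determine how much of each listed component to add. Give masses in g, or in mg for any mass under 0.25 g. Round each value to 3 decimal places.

nickel chloride hexahydrate 6.160 mg; sodium sulfate 22.582 g; thiamine hydrochloride 47.990 mg; Tricine 3.394 g; sodium carbonate 9.517 g; calcium chloride dihydrate 2.821 g; casamino acids 9.145 g

Scale factor relative to 1 L: 3.1.
nickel chloride hexahydrate: 8.36 µmol/L × 237.69 g/mol × 3.1 L ÷ 1000 = 6.160 mg
sodium sulfate: 51.3 mmol/L × 142 g/mol × 3.1 L ÷ 1000 = 22.582 g
thiamine hydrochloride: 45.9 µmol/L × 337.27 g/mol × 3.1 L ÷ 1000 = 47.990 mg
Tricine: 6.11 mmol/L × 179.17 g/mol × 3.1 L ÷ 1000 = 3.394 g
sodium carbonate: 3.07 g/L × 3.1 L = 9.517 g
calcium chloride dihydrate: 0.91 g/L × 3.1 L = 2.821 g
casamino acids: 2.95 g/L × 3.1 L = 9.145 g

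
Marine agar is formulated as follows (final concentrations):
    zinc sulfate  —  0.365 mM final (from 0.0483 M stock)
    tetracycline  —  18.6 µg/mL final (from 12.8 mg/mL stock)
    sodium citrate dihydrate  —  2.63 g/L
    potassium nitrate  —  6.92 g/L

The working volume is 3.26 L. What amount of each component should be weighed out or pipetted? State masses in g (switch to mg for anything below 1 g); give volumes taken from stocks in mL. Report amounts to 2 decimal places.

Scale factor relative to 1 L: 3.26.
zinc sulfate: V = C2·V2/C1 = 0.365 mM × 3260 mL ÷ 48.3 mM = 24.64 mL
tetracycline: V = C2·V2/C1 = 18.6 µg/mL × 3260 mL ÷ 12800 µg/mL = 4.74 mL
sodium citrate dihydrate: 2.63 g/L × 3.26 L = 8.57 g
potassium nitrate: 6.92 g/L × 3.26 L = 22.56 g

zinc sulfate 24.64 mL; tetracycline 4.74 mL; sodium citrate dihydrate 8.57 g; potassium nitrate 22.56 g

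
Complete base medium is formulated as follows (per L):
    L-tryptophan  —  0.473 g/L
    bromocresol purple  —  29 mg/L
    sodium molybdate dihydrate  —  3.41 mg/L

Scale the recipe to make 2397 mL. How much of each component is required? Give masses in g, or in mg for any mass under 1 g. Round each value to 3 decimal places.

Target volume = 2397 mL = 2.397 L.
L-tryptophan: 0.473 g/L × 2.397 L = 1.134 g
bromocresol purple: 29 mg/L × 2.397 L = 69.513 mg
sodium molybdate dihydrate: 3.41 mg/L × 2.397 L = 8.174 mg

L-tryptophan 1.134 g; bromocresol purple 69.513 mg; sodium molybdate dihydrate 8.174 mg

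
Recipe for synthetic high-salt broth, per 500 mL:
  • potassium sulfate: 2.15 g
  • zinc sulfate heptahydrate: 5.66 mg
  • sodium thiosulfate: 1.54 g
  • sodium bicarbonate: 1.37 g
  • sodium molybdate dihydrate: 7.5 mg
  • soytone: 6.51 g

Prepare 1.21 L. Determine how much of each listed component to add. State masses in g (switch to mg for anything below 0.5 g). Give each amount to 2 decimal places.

potassium sulfate 5.20 g; zinc sulfate heptahydrate 13.70 mg; sodium thiosulfate 3.73 g; sodium bicarbonate 3.32 g; sodium molybdate dihydrate 18.15 mg; soytone 15.75 g

Ratio of target to recipe volume: 1210 / 500 = 2.42.
potassium sulfate: 2.15 g × (1210 mL / 500 mL) = 5.20 g
zinc sulfate heptahydrate: 5.66 mg × (1210 mL / 500 mL) = 13.70 mg
sodium thiosulfate: 1.54 g × (1210 mL / 500 mL) = 3.73 g
sodium bicarbonate: 1.37 g × (1210 mL / 500 mL) = 3.32 g
sodium molybdate dihydrate: 7.5 mg × (1210 mL / 500 mL) = 18.15 mg
soytone: 6.51 g × (1210 mL / 500 mL) = 15.75 g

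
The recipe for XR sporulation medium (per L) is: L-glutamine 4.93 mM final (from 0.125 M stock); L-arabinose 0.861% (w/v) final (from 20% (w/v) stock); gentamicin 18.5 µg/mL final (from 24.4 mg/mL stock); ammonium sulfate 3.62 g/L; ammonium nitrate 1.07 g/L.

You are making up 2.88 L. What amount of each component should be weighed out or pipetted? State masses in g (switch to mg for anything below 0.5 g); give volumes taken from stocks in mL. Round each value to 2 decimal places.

Scale factor relative to 1 L: 2.88.
L-glutamine: C1V1 = C2V2 → 4.93 mM × 2880 mL ÷ 125 mM = 113.59 mL
L-arabinose: C1V1 = C2V2 → 0.861% ÷ 20% × 2880 mL = 123.98 mL
gentamicin: dilute stock: 18.5 µg/mL × 2880 mL ÷ 24400 µg/mL = 2.18 mL
ammonium sulfate: 3.62 g/L × 2.88 L = 10.43 g
ammonium nitrate: 1.07 g/L × 2.88 L = 3.08 g

L-glutamine 113.59 mL; L-arabinose 123.98 mL; gentamicin 2.18 mL; ammonium sulfate 10.43 g; ammonium nitrate 3.08 g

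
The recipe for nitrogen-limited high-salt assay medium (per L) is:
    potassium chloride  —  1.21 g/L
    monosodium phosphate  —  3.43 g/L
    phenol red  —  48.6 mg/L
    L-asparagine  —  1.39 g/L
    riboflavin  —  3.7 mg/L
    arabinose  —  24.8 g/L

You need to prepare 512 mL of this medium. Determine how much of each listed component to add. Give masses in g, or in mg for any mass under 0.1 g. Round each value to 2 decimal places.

potassium chloride 0.62 g; monosodium phosphate 1.76 g; phenol red 24.88 mg; L-asparagine 0.71 g; riboflavin 1.89 mg; arabinose 12.70 g

Working volume: 512 mL = 0.512 L.
potassium chloride: 1.21 g/L × 0.512 L = 0.62 g
monosodium phosphate: 3.43 g/L × 0.512 L = 1.76 g
phenol red: 48.6 mg/L × 0.512 L = 24.88 mg
L-asparagine: 1.39 g/L × 0.512 L = 0.71 g
riboflavin: 3.7 mg/L × 0.512 L = 1.89 mg
arabinose: 24.8 g/L × 0.512 L = 12.70 g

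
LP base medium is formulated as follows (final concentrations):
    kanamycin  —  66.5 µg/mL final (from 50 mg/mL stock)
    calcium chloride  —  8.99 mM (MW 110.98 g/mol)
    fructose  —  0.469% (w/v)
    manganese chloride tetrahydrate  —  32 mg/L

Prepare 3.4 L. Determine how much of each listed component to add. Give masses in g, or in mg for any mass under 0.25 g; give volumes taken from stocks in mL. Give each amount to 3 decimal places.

kanamycin 4.522 mL; calcium chloride 3.392 g; fructose 15.946 g; manganese chloride tetrahydrate 108.800 mg

Scale factor relative to 1 L: 3.4.
kanamycin: C1V1 = C2V2 → 66.5 µg/mL × 3400 mL ÷ 50000 µg/mL = 4.522 mL
calcium chloride: 8.99 mmol/L × 110.98 g/mol × 3.4 L ÷ 1000 = 3.392 g
fructose: 0.469% w/v = 4.69 g/L → 4.69 × 3.4 L = 15.946 g
manganese chloride tetrahydrate: 32 mg/L × 3.4 L = 108.800 mg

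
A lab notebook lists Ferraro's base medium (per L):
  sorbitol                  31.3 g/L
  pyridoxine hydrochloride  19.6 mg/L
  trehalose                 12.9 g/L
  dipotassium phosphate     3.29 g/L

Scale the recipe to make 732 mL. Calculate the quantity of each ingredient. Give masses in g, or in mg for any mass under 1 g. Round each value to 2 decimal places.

sorbitol 22.91 g; pyridoxine hydrochloride 14.35 mg; trehalose 9.44 g; dipotassium phosphate 2.41 g

Scale factor relative to 1 L: 0.732.
sorbitol: 31.3 g/L × 0.732 L = 22.91 g
pyridoxine hydrochloride: 19.6 mg/L × 0.732 L = 14.35 mg
trehalose: 12.9 g/L × 0.732 L = 9.44 g
dipotassium phosphate: 3.29 g/L × 0.732 L = 2.41 g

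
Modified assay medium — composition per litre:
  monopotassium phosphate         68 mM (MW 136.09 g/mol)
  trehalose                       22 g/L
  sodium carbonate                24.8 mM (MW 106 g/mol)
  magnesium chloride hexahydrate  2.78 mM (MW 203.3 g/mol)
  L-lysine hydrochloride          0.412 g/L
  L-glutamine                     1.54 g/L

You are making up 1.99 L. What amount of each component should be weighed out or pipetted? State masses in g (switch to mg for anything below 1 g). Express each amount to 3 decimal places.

Scale factor relative to 1 L: 1.99.
monopotassium phosphate: 68 mmol/L × 136.09 g/mol × 1.99 L ÷ 1000 = 18.416 g
trehalose: 22 g/L × 1.99 L = 43.780 g
sodium carbonate: 24.8 mmol/L × 106 g/mol × 1.99 L ÷ 1000 = 5.231 g
magnesium chloride hexahydrate: 2.78 mmol/L × 203.3 g/mol × 1.99 L ÷ 1000 = 1.125 g
L-lysine hydrochloride: 0.412 g/L × 1.99 L = 0.81988 g = 819.880 mg
L-glutamine: 1.54 g/L × 1.99 L = 3.065 g

monopotassium phosphate 18.416 g; trehalose 43.780 g; sodium carbonate 5.231 g; magnesium chloride hexahydrate 1.125 g; L-lysine hydrochloride 819.880 mg; L-glutamine 3.065 g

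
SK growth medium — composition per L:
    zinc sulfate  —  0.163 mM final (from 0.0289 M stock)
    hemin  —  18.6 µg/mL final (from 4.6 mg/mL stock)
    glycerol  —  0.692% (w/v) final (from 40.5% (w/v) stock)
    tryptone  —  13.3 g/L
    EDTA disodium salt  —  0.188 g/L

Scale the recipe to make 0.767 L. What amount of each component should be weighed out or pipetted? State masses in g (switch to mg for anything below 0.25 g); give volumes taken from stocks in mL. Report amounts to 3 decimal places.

Working volume: 0.767 L.
zinc sulfate: dilute stock: 0.163 mM × 767 mL ÷ 28.9 mM = 4.326 mL
hemin: dilute stock: 18.6 µg/mL × 767 mL ÷ 4600 µg/mL = 3.101 mL
glycerol: dilute stock: 0.692% ÷ 40.5% × 767 mL = 13.105 mL
tryptone: 13.3 g/L × 0.767 L = 10.201 g
EDTA disodium salt: 0.188 g/L × 0.767 L = 0.144196 g = 144.196 mg

zinc sulfate 4.326 mL; hemin 3.101 mL; glycerol 13.105 mL; tryptone 10.201 g; EDTA disodium salt 144.196 mg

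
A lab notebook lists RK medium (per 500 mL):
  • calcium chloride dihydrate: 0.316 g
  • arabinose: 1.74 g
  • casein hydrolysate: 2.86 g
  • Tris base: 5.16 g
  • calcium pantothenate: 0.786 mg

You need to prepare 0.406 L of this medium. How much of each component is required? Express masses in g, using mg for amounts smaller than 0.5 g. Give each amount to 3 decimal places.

Ratio of target to recipe volume: 406 / 500 = 0.812.
calcium chloride dihydrate: 0.316 g × (406 mL / 500 mL) = 0.256592 g = 256.592 mg
arabinose: 1.74 g × (406 mL / 500 mL) = 1.413 g
casein hydrolysate: 2.86 g × (406 mL / 500 mL) = 2.322 g
Tris base: 5.16 g × (406 mL / 500 mL) = 4.190 g
calcium pantothenate: 0.786 mg × (406 mL / 500 mL) = 0.638 mg

calcium chloride dihydrate 256.592 mg; arabinose 1.413 g; casein hydrolysate 2.322 g; Tris base 4.190 g; calcium pantothenate 0.638 mg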